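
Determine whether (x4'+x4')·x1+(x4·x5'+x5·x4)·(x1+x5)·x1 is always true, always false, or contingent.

(x4'+x4')·x1+(x4·x5'+x5·x4)·(x1+x5)·x1
= (x4'+x4')·x1+(x4·x5'+x5·x4)·x1
= (x4'+x4')·x1+x4·(x5'+x5)·x1
= x4'·x1+x4·(x5'+x5)·x1
= x4'·x1+x4·x1
= x1
This depends on x1, so it is not a constant.

contingent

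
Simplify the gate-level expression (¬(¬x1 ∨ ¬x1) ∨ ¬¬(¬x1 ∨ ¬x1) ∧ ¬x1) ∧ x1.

x1

(¬(¬x1 ∨ ¬x1) ∨ ¬¬(¬x1 ∨ ¬x1) ∧ ¬x1) ∧ x1
= (¬(¬x1 ∨ ¬x1) ∨ ¬¬¬x1 ∧ ¬x1) ∧ x1   (idempotence)
= (¬(¬x1 ∨ ¬x1) ∨ ¬x1 ∧ ¬x1) ∧ x1   (double negation)
= (¬¬x1 ∨ ¬x1 ∧ ¬x1) ∧ x1   (idempotence)
= (x1 ∨ ¬x1 ∧ ¬x1) ∧ x1   (double negation)
= (x1 ∨ ¬x1) ∧ x1   (idempotence)
= x1   (complement / identity)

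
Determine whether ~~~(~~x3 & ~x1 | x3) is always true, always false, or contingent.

~~~(~~x3 & ~x1 | x3)
= ~~~(x3 & ~x1 | x3)   — double negation
= ~~~x3   — absorption
= ~x3   — double negation
This depends on x3, so it is not a constant.

contingent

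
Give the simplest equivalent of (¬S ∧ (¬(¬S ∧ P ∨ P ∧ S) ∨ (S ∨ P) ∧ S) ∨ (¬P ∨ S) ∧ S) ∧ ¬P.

¬P

(¬S ∧ (¬(¬S ∧ P ∨ P ∧ S) ∨ (S ∨ P) ∧ S) ∨ (¬P ∨ S) ∧ S) ∧ ¬P
= (¬S ∧ (¬P ∨ (S ∨ P) ∧ S) ∨ (¬P ∨ S) ∧ S) ∧ ¬P
= (¬S ∧ (¬P ∨ S) ∨ (¬P ∨ S) ∧ S) ∧ ¬P
= (¬P ∨ S) ∧ ¬P
= ¬P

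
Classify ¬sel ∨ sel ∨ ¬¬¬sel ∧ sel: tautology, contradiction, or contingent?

tautology

¬sel ∨ sel ∨ ¬¬¬sel ∧ sel
= ¬sel ∨ sel ∨ ¬sel ∧ sel   (double negation)
= ¬sel ∨ sel   (complement / identity)
= True   (complement)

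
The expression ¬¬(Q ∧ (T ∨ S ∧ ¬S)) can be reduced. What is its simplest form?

¬¬(Q ∧ (T ∨ S ∧ ¬S))
= ¬¬(Q ∧ T)   (complement / identity)
= Q ∧ T   (double negation)

Q ∧ T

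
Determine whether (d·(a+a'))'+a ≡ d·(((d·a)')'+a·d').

E1: (d·(a+a'))'+a
    = d'+a
E2: d·(((d·a)')'+a·d')
    = d·(d·a+a·d')
    = d·a
These differ: at a=0, d=0, E1 = 1 but E2 = 0.

No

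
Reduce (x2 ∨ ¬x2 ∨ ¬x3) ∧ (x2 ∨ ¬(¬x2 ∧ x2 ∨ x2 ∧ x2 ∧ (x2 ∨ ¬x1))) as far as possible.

(x2 ∨ ¬x2 ∨ ¬x3) ∧ (x2 ∨ ¬(¬x2 ∧ x2 ∨ x2 ∧ x2 ∧ (x2 ∨ ¬x1)))
= (x2 ∨ ¬x2 ∨ ¬x3) ∧ (x2 ∨ ¬(¬x2 ∧ x2 ∨ x2 ∧ x2))   [absorption]
= (x2 ∨ ¬x2 ∨ ¬x3) ∧ (x2 ∨ ¬x2)   [distribution]
= x2 ∨ ¬x2   [absorption]
= True   [complement]

True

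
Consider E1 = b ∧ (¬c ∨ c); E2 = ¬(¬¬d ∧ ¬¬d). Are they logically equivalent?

E1: b ∧ (¬c ∨ c)
    = b   [complement / identity]
E2: ¬(¬¬d ∧ ¬¬d)
    = ¬¬¬d   [idempotence]
    = ¬d   [double negation]
These differ: at b=0, c=0, d=0, E1 = 0 but E2 = 1.

No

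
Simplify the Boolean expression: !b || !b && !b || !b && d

!b

!b || !b && !b || !b && d
= !b || (!b || d) && !b   — distribution
= !b || !b   — absorption
= !b   — idempotence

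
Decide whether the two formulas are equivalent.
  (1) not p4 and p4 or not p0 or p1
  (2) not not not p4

E1: not p4 and p4 or not p0 or p1
    = not p0 or p1   — complement / identity
E2: not not not p4
    = not p4   — double negation
These differ: at p0=0, p1=1, p4=1, E1 = 1 but E2 = 0.

No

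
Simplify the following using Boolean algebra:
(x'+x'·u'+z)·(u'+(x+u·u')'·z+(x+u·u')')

x'+z·u'

(x'+x'·u'+z)·(u'+(x+u·u')'·z+(x+u·u')')
= (x'+x'·u'+z)·(u'+(x+u·u')')   — absorption
= (x'+x'·u'+z)·(u'+x')   — complement / identity
= (x'+z)·(u'+x')   — absorption
= x'+z·u'   — distribution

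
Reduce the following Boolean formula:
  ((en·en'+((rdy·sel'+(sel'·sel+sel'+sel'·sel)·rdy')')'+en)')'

sel'+en

((en·en'+((rdy·sel'+(sel'·sel+sel'+sel'·sel)·rdy')')'+en)')'
= ((en·en'+((rdy·sel'+(sel'·sel+sel')·rdy')')'+en)')'   (complement / identity)
= ((en·en'+((rdy·sel'+sel'·rdy')')'+en)')'   (complement / identity)
= ((((rdy·sel'+sel'·rdy')')'+en)')'   (complement / identity)
= ((((sel')')'+en)')'   (distribution)
= ((sel')')'+en   (double negation)
= sel'+en   (double negation)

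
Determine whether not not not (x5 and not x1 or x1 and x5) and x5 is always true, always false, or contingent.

not not not (x5 and not x1 or x1 and x5) and x5
= not not not x5 and x5   — distribution
= not x5 and x5   — double negation
= False   — complement

always false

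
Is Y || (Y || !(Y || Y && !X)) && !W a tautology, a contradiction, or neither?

neither

Y || (Y || !(Y || Y && !X)) && !W
= Y || (Y || !Y) && !W   — absorption
= Y || !W   — complement / identity
This depends on W, Y, so it is not a constant.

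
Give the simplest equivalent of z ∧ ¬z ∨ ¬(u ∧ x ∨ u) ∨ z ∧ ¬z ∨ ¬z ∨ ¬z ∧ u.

¬u ∨ ¬z

z ∧ ¬z ∨ ¬(u ∧ x ∨ u) ∨ z ∧ ¬z ∨ ¬z ∨ ¬z ∧ u
= z ∧ ¬z ∨ ¬(u ∧ x ∨ u) ∨ ¬z ∨ ¬z ∧ u   — complement / identity
= z ∧ ¬z ∨ ¬(u ∧ x ∨ u) ∨ ¬z   — absorption
= z ∧ ¬z ∨ ¬u ∨ ¬z   — absorption
= ¬u ∨ ¬z   — complement / identity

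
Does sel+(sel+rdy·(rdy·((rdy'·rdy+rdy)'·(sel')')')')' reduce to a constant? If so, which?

yes, True

sel+(sel+rdy·(rdy·((rdy'·rdy+rdy)'·(sel')')')')'
= sel+(sel+rdy·(rdy·(rdy'·rdy+rdy+sel'))')'   (De Morgan)
= sel+(sel+rdy·(rdy·(rdy+sel'))')'   (complement / identity)
= sel+(sel+rdy·rdy')'   (absorption)
= sel+sel'   (complement / identity)
= 1   (complement)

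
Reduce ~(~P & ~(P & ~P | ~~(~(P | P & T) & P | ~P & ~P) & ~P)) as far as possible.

~(~P & ~(P & ~P | ~~(~(P | P & T) & P | ~P & ~P) & ~P))
= ~(~P & ~(P & ~P | (~(P | P & T) & P | ~P & ~P) & ~P))   — double negation
= ~(~P & ~(P & ~P | (~P & P | ~P & ~P) & ~P))   — absorption
= ~(~P & ~(P & ~P | ~P & ~P))   — distribution
= P | P & ~P | ~P & ~P   — De Morgan
= P | ~P   — distribution
= 1   — complement

1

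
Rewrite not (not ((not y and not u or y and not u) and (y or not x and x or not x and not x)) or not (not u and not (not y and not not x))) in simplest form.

not u and (y or not x)

not (not ((not y and not u or y and not u) and (y or not x and x or not x and not x)) or not (not u and not (not y and not not x)))
= not (not ((not y and not u or y and not u) and (y or not x)) or not (not u and not (not y and not not x)))   (distribution)
= not (not (not u and (y or not x)) or not (not u and not (not y and not not x)))   (distribution)
= not (not (not u and (y or not x)) or not (not u and (y or not x)))   (De Morgan)
= not u and (y or not x) and not u and (y or not x)   (De Morgan)
= not u and (y or not x)   (idempotence)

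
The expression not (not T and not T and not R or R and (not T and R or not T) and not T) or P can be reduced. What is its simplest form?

T or P

not (not T and not T and not R or R and (not T and R or not T) and not T) or P
= not (not T and not T and not R or R and not T and not T) or P
= not (not T and not T) or P
= T or T or P
= T or P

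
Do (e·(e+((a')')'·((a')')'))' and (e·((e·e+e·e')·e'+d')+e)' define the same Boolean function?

E1: (e·(e+((a')')'·((a')')'))'
    = (e·(e+((a')')'))'   — idempotence
    = (e·(e+a'))'   — double negation
    = e'   — absorption
E2: (e·((e·e+e·e')·e'+d')+e)'
    = (e·(e·e'+d')+e)'   — distribution
    = (e·d'+e)'   — complement / identity
    = e'   — absorption
Both reduce to e', so they are equivalent.

Yes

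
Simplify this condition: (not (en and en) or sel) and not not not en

(not (en and en) or sel) and not not not en
= (not en or sel) and not not not en   [idempotence]
= (not en or sel) and not en   [double negation]
= not en   [absorption]

not en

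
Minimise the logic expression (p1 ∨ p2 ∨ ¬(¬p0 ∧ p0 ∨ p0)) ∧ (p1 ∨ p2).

(p1 ∨ p2 ∨ ¬(¬p0 ∧ p0 ∨ p0)) ∧ (p1 ∨ p2)
= (p1 ∨ p2 ∨ ¬p0) ∧ (p1 ∨ p2)   — complement / identity
= p1 ∨ p2   — absorption

p1 ∨ p2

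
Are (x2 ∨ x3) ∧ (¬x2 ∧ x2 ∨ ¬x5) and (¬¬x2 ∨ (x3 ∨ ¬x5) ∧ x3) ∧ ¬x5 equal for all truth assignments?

E1: (x2 ∨ x3) ∧ (¬x2 ∧ x2 ∨ ¬x5)
    = (x2 ∨ x3) ∧ ¬x5   (complement / identity)
E2: (¬¬x2 ∨ (x3 ∨ ¬x5) ∧ x3) ∧ ¬x5
    = (¬¬x2 ∨ x3) ∧ ¬x5   (absorption)
    = (x2 ∨ x3) ∧ ¬x5   (double negation)
Both reduce to (x2 ∨ x3) ∧ ¬x5, so they are equivalent.

Yes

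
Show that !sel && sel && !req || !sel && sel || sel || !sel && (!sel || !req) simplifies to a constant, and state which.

true

!sel && sel && !req || !sel && sel || sel || !sel && (!sel || !req)
= !sel && sel && !req || !sel && sel || sel || !sel   — absorption
= !sel && sel || sel || !sel   — absorption
= sel || !sel   — complement / identity
= true   — complement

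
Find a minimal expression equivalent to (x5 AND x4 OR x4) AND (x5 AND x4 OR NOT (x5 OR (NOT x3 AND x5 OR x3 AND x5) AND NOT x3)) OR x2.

(x5 AND x4 OR x4) AND (x5 AND x4 OR NOT (x5 OR (NOT x3 AND x5 OR x3 AND x5) AND NOT x3)) OR x2
= (x5 AND x4 OR x4) AND (x5 AND x4 OR NOT (x5 OR x5 AND NOT x3)) OR x2   [distribution]
= x5 AND x4 OR x4 AND NOT (x5 OR x5 AND NOT x3) OR x2   [distribution]
= x5 AND x4 OR x4 AND NOT x5 OR x2   [absorption]
= x4 OR x2   [distribution]

x4 OR x2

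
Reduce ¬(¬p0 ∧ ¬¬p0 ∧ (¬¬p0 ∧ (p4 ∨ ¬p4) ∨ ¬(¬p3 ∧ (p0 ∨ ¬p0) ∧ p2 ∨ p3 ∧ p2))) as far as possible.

True

¬(¬p0 ∧ ¬¬p0 ∧ (¬¬p0 ∧ (p4 ∨ ¬p4) ∨ ¬(¬p3 ∧ (p0 ∨ ¬p0) ∧ p2 ∨ p3 ∧ p2)))
= ¬(¬p0 ∧ ¬¬p0 ∧ (¬¬p0 ∧ (p4 ∨ ¬p4) ∨ ¬(¬p3 ∧ p2 ∨ p3 ∧ p2)))   (complement / identity)
= ¬(¬p0 ∧ ¬¬p0 ∧ (¬¬p0 ∧ (p4 ∨ ¬p4) ∨ ¬p2))   (distribution)
= ¬(¬p0 ∧ ¬¬p0 ∧ (¬¬p0 ∨ ¬p2))   (complement / identity)
= ¬(¬p0 ∧ ¬¬p0)   (absorption)
= p0 ∨ ¬p0   (De Morgan)
= True   (complement)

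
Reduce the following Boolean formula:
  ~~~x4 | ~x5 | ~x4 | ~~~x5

~x4 | ~x5

~~~x4 | ~x5 | ~x4 | ~~~x5
= ~x4 | ~x5 | ~x4 | ~~~x5   — double negation
= ~x4 | ~x5 | ~x4 | ~x5   — double negation
= ~x4 | ~x5   — idempotence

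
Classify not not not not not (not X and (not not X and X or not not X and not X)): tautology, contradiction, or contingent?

tautology

not not not not not (not X and (not not X and X or not not X and not X))
= not not not not not (not X and not not X)   — distribution
= not not not (not X and not not X)   — double negation
= not not (X or not X)   — De Morgan
= X or not X   — double negation
= True   — complement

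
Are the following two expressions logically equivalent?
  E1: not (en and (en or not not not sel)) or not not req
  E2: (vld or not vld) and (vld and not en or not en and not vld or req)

E1: not (en and (en or not not not sel)) or not not req
    = not (en and (en or not sel)) or not not req   (double negation)
    = not en or not not req   (absorption)
    = not en or req   (double negation)
E2: (vld or not vld) and (vld and not en or not en and not vld or req)
    = vld and not en or not en and not vld or req   (complement / identity)
    = not en or req   (distribution)
Both reduce to not en or req, so they are equivalent.

Yes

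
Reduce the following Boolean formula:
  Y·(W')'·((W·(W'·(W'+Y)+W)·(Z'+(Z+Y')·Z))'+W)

Y·W

Y·(W')'·((W·(W'·(W'+Y)+W)·(Z'+(Z+Y')·Z))'+W)
= Y·(W')'·((W·(W'+W)·(Z'+(Z+Y')·Z))'+W)
= Y·W·((W·(W'+W)·(Z'+(Z+Y')·Z))'+W)
= Y·W·((W·(W'+W)·(Z'+Z))'+W)
= Y·W·((W·(Z'+Z))'+W)
= Y·W·(W'+W)
= Y·W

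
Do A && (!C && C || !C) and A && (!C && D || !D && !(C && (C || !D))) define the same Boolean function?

E1: A && (!C && C || !C)
    = A && !C   — complement / identity
E2: A && (!C && D || !D && !(C && (C || !D)))
    = A && (!C && D || !D && !C)   — absorption
    = A && !C   — distribution
Both reduce to A && !C, so they are equivalent.

Yes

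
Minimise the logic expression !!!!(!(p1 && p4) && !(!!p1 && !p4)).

!p1

!!!!(!(p1 && p4) && !(!!p1 && !p4))
= !!!!(!(p1 && p4) && !(p1 && !p4))
= !!(!(p1 && p4) && !(p1 && !p4))
= !(p1 && p4 || p1 && !p4)
= !p1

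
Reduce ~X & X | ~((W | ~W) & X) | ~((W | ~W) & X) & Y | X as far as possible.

~X & X | ~((W | ~W) & X) | ~((W | ~W) & X) & Y | X
= ~X & X | ~((W | ~W) & X) | X   — absorption
= ~X & X | ~X | X   — complement / identity
= ~X | X   — complement / identity
= 1   — complement

1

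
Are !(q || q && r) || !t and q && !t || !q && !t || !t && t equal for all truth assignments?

No

E1: !(q || q && r) || !t
    = !q || !t   (absorption)
E2: q && !t || !q && !t || !t && t
    = q && !t || !q && !t   (complement / identity)
    = !t   (distribution)
These differ: at q=0, r=0, t=1, E1 = 1 but E2 = 0.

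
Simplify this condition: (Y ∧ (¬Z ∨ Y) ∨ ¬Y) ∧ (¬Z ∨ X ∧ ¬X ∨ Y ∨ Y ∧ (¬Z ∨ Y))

(Y ∧ (¬Z ∨ Y) ∨ ¬Y) ∧ (¬Z ∨ X ∧ ¬X ∨ Y ∨ Y ∧ (¬Z ∨ Y))
= ¬Y ∧ (¬Z ∨ X ∧ ¬X ∨ Y) ∨ Y ∧ (¬Z ∨ Y)   (distribution)
= ¬Y ∧ (¬Z ∨ Y) ∨ Y ∧ (¬Z ∨ Y)   (complement / identity)
= ¬Z ∨ Y   (distribution)

¬Z ∨ Y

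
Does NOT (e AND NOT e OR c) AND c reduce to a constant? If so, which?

yes, False

NOT (e AND NOT e OR c) AND c
= NOT c AND c
= FALSE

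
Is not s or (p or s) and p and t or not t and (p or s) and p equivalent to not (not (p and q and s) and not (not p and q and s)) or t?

E1: not s or (p or s) and p and t or not t and (p or s) and p
    = not s or (p or s) and p   [distribution]
    = not s or p   [absorption]
E2: not (not (p and q and s) and not (not p and q and s)) or t
    = p and q and s or not p and q and s or t   [De Morgan]
    = q and s or t   [distribution]
These differ: at p=0, q=1, s=0, t=0, E1 = 1 but E2 = 0.

No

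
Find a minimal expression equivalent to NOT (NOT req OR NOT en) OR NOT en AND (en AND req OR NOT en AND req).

req

NOT (NOT req OR NOT en) OR NOT en AND (en AND req OR NOT en AND req)
= req AND en OR NOT en AND (en AND req OR NOT en AND req)   — De Morgan
= req AND en OR NOT en AND req   — distribution
= req   — distribution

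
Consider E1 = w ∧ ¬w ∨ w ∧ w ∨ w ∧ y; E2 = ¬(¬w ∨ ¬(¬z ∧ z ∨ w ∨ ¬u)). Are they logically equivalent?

E1: w ∧ ¬w ∨ w ∧ w ∨ w ∧ y
    = w ∨ w ∧ y   [distribution]
    = w   [absorption]
E2: ¬(¬w ∨ ¬(¬z ∧ z ∨ w ∨ ¬u))
    = ¬(¬w ∨ ¬(w ∨ ¬u))   [complement / identity]
    = w ∧ (w ∨ ¬u)   [De Morgan]
    = w   [absorption]
Both reduce to w, so they are equivalent.

Yes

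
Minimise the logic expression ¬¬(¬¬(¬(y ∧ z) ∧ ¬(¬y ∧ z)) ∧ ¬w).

¬z ∧ ¬w

¬¬(¬¬(¬(y ∧ z) ∧ ¬(¬y ∧ z)) ∧ ¬w)
= ¬¬(¬(y ∧ z ∨ ¬y ∧ z) ∧ ¬w)
= ¬¬(¬z ∧ ¬w)
= ¬z ∧ ¬w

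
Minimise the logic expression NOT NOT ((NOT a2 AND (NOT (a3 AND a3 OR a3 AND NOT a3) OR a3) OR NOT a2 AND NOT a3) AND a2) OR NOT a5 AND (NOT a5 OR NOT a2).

NOT a5

NOT NOT ((NOT a2 AND (NOT (a3 AND a3 OR a3 AND NOT a3) OR a3) OR NOT a2 AND NOT a3) AND a2) OR NOT a5 AND (NOT a5 OR NOT a2)
= NOT NOT ((NOT a2 AND (NOT a3 OR a3) OR NOT a2 AND NOT a3) AND a2) OR NOT a5 AND (NOT a5 OR NOT a2)
= NOT NOT ((NOT a2 AND (NOT a3 OR a3) OR NOT a2 AND NOT a3) AND a2) OR NOT a5
= NOT NOT ((NOT a2 OR NOT a2 AND NOT a3) AND a2) OR NOT a5
= NOT NOT (NOT a2 AND a2) OR NOT a5
= NOT a2 AND a2 OR NOT a5
= NOT a5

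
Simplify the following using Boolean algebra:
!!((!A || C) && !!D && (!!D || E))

!!((!A || C) && !!D && (!!D || E))
= !!((!A || C) && !!D)
= (!A || C) && !!D
= (!A || C) && D

(!A || C) && D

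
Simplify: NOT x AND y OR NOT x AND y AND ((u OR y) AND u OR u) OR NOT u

NOT x AND y OR NOT x AND y AND ((u OR y) AND u OR u) OR NOT u
= NOT x AND y OR NOT x AND y AND (u OR u) OR NOT u   [absorption]
= NOT x AND y OR NOT x AND y AND u OR NOT u   [idempotence]
= NOT x AND y OR NOT u   [absorption]

NOT x AND y OR NOT u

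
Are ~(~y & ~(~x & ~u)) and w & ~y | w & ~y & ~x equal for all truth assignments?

E1: ~(~y & ~(~x & ~u))
    = y | ~x & ~u   (De Morgan)
E2: w & ~y | w & ~y & ~x
    = w & ~y   (absorption)
These differ: at u=0, w=1, x=0, y=1, E1 = 1 but E2 = 0.

No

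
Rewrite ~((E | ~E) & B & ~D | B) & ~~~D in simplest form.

~((E | ~E) & B & ~D | B) & ~~~D
= ~((E | ~E) & B & ~D | B) & ~D   [double negation]
= ~(B & ~D | B) & ~D   [complement / identity]
= ~B & ~D   [absorption]

~B & ~D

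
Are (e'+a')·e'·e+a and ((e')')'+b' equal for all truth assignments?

No

E1: (e'+a')·e'·e+a
    = e'·e+a   (absorption)
    = a   (complement / identity)
E2: ((e')')'+b'
    = e'+b'   (double negation)
These differ: at a=0, b=0, e=0, E1 = 0 but E2 = 1.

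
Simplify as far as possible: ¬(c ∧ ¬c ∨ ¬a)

a

¬(c ∧ ¬c ∨ ¬a)
= ¬¬a   [complement / identity]
= a   [double negation]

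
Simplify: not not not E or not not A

not E or A

not not not E or not not A
= not not not E or A   — double negation
= not E or A   — double negation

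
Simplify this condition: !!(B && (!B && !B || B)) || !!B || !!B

!!(B && (!B && !B || B)) || !!B || !!B
= !!(B && (!B || B)) || !!B || !!B
= !!B || !!B || !!B
= !!B || !!B
= !!B
= B

B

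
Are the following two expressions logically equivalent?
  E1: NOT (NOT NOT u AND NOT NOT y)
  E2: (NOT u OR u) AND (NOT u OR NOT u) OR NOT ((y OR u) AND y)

Yes

E1: NOT (NOT NOT u AND NOT NOT y)
    = NOT u OR NOT y   (De Morgan)
E2: (NOT u OR u) AND (NOT u OR NOT u) OR NOT ((y OR u) AND y)
    = (NOT u OR u) AND (NOT u OR NOT u) OR NOT y   (absorption)
    = u AND NOT u OR NOT u OR NOT y   (distribution)
    = NOT u OR NOT y   (complement / identity)
Both reduce to NOT u OR NOT y, so they are equivalent.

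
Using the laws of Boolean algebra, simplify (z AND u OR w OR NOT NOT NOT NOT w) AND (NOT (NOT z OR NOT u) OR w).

z AND u OR w

(z AND u OR w OR NOT NOT NOT NOT w) AND (NOT (NOT z OR NOT u) OR w)
= (z AND u OR w OR NOT NOT NOT NOT w) AND (z AND u OR w)   [De Morgan]
= (z AND u OR w OR NOT NOT w) AND (z AND u OR w)   [double negation]
= (z AND u OR w OR w) AND (z AND u OR w)   [double negation]
= z AND u OR w   [absorption]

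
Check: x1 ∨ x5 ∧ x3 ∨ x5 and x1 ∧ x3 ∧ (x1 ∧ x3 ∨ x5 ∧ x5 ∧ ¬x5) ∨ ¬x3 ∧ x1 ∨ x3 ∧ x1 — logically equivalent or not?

E1: x1 ∨ x5 ∧ x3 ∨ x5
    = x1 ∨ x5
E2: x1 ∧ x3 ∧ (x1 ∧ x3 ∨ x5 ∧ x5 ∧ ¬x5) ∨ ¬x3 ∧ x1 ∨ x3 ∧ x1
    = x1 ∧ x3 ∧ (x1 ∧ x3 ∨ x5 ∧ ¬x5) ∨ ¬x3 ∧ x1 ∨ x3 ∧ x1
    = x1 ∧ x3 ∧ (x1 ∧ x3 ∨ x5 ∧ ¬x5) ∨ x1
    = x1 ∧ x3 ∧ x1 ∧ x3 ∨ x1
    = x1 ∧ x3 ∨ x1
    = x1
These differ: at x1=0, x3=0, x5=1, E1 = 1 but E2 = 0.

No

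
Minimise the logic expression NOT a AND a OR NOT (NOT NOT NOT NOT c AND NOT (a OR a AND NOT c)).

NOT c OR a

NOT a AND a OR NOT (NOT NOT NOT NOT c AND NOT (a OR a AND NOT c))
= NOT (NOT NOT NOT NOT c AND NOT (a OR a AND NOT c))   — complement / identity
= NOT (NOT NOT c AND NOT (a OR a AND NOT c))   — double negation
= NOT c OR a OR a AND NOT c   — De Morgan
= NOT c OR a   — absorption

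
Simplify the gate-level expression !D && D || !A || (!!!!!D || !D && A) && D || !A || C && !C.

!A

!D && D || !A || (!!!!!D || !D && A) && D || !A || C && !C
= !D && D || !A || (!!!!!D || !D && A) && D || !A   [complement / identity]
= !D && D || !A || (!!!D || !D && A) && D || !A   [double negation]
= !D && D || !A || (!D || !D && A) && D || !A   [double negation]
= !D && D || !A || !D && D || !A   [absorption]
= !D && D || !A   [idempotence]
= !A   [complement / identity]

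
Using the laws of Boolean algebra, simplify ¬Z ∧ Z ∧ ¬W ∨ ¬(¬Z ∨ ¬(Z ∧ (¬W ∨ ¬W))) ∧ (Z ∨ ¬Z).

Z ∧ ¬W

¬Z ∧ Z ∧ ¬W ∨ ¬(¬Z ∨ ¬(Z ∧ (¬W ∨ ¬W))) ∧ (Z ∨ ¬Z)
= ¬Z ∧ Z ∧ ¬W ∨ ¬(¬Z ∨ ¬(Z ∧ (¬W ∨ ¬W)))   [complement / identity]
= ¬Z ∧ Z ∧ ¬W ∨ Z ∧ Z ∧ (¬W ∨ ¬W)   [De Morgan]
= ¬Z ∧ Z ∧ ¬W ∨ Z ∧ Z ∧ ¬W   [idempotence]
= Z ∧ ¬W   [distribution]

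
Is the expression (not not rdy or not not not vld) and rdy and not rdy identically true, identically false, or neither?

(not not rdy or not not not vld) and rdy and not rdy
= (not not rdy or not vld) and rdy and not rdy
= (rdy or not vld) and rdy and not rdy
= rdy and not rdy
= False

identically false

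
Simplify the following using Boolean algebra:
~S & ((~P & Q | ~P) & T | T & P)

~S & ((~P & Q | ~P) & T | T & P)
= ~S & (~P & T | T & P)   — absorption
= ~S & T   — distribution

~S & T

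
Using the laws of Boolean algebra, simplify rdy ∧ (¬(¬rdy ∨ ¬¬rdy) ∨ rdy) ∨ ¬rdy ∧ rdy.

rdy

rdy ∧ (¬(¬rdy ∨ ¬¬rdy) ∨ rdy) ∨ ¬rdy ∧ rdy
= rdy ∧ (rdy ∧ ¬rdy ∨ rdy) ∨ ¬rdy ∧ rdy   (De Morgan)
= rdy ∧ rdy ∨ ¬rdy ∧ rdy   (complement / identity)
= rdy   (distribution)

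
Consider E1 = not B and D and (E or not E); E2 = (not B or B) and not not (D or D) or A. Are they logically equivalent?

No

E1: not B and D and (E or not E)
    = not B and D
E2: (not B or B) and not not (D or D) or A
    = (not B or B) and (D or D) or A
    = D or D or A
    = D or A
These differ: at A=1, B=1, D=0, E=0, E1 = 0 but E2 = 1.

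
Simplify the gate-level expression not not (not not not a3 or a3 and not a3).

not a3

not not (not not not a3 or a3 and not a3)
= not not not not not a3   (complement / identity)
= not not not a3   (double negation)
= not a3   (double negation)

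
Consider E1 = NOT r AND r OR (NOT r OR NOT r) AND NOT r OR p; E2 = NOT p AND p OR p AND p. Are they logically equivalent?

E1: NOT r AND r OR (NOT r OR NOT r) AND NOT r OR p
    = NOT r AND r OR NOT r AND NOT r OR p
    = NOT r OR p
E2: NOT p AND p OR p AND p
    = p AND (NOT p OR p)
    = p
These differ: at p=0, r=0, E1 = 1 but E2 = 0.

No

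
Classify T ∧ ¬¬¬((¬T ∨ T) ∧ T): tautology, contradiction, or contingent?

T ∧ ¬¬¬((¬T ∨ T) ∧ T)
= T ∧ ¬((¬T ∨ T) ∧ T)
= T ∧ ¬T
= False

contradiction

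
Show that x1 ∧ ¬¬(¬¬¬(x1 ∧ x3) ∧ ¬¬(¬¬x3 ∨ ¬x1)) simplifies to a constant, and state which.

False

x1 ∧ ¬¬(¬¬¬(x1 ∧ x3) ∧ ¬¬(¬¬x3 ∨ ¬x1))
= x1 ∧ ¬¬(¬¬¬(x1 ∧ x3) ∧ ¬(¬x3 ∧ x1))   [De Morgan]
= x1 ∧ ¬¬(¬(x1 ∧ x3) ∧ ¬(¬x3 ∧ x1))   [double negation]
= x1 ∧ ¬(x1 ∧ x3 ∨ ¬x3 ∧ x1)   [De Morgan]
= x1 ∧ ¬x1   [distribution]
= False   [complement]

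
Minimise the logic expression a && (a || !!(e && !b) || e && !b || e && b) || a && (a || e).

a && (a || !!(e && !b) || e && !b || e && b) || a && (a || e)
= a && (a || e && !b || e && !b || e && b) || a && (a || e)   [double negation]
= a && (a || e && !b || e && b) || a && (a || e)   [idempotence]
= a && (a || e) || a && (a || e)   [distribution]
= a && (a || e)   [idempotence]
= a   [absorption]

a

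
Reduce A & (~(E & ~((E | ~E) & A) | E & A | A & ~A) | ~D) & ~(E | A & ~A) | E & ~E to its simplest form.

A & (~(E & ~((E | ~E) & A) | E & A | A & ~A) | ~D) & ~(E | A & ~A) | E & ~E
= A & (~(E & ~A | E & A | A & ~A) | ~D) & ~(E | A & ~A) | E & ~E   [complement / identity]
= A & (~(E | A & ~A) | ~D) & ~(E | A & ~A) | E & ~E   [distribution]
= A & (~(E | A & ~A) | ~D) & ~(E | A & ~A)   [complement / identity]
= A & ~(E | A & ~A)   [absorption]
= A & ~E   [complement / identity]

A & ~E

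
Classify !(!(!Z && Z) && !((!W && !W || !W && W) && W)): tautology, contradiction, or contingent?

!(!(!Z && Z) && !((!W && !W || !W && W) && W))
= !Z && Z || (!W && !W || !W && W) && W   — De Morgan
= (!W && !W || !W && W) && W   — complement / identity
= !W && W   — distribution
= false   — complement

contradiction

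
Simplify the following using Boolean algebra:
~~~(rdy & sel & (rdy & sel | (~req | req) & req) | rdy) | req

~~~(rdy & sel & (rdy & sel | (~req | req) & req) | rdy) | req
= ~~~(rdy & sel & (rdy & sel | req) | rdy) | req   (complement / identity)
= ~~~(rdy & sel | rdy) | req   (absorption)
= ~(rdy & sel | rdy) | req   (double negation)
= ~rdy | req   (absorption)

~rdy | req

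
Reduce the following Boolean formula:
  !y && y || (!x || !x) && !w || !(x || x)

!x

!y && y || (!x || !x) && !w || !(x || x)
= (!x || !x) && !w || !(x || x)
= !x && !w || !(x || x)
= !x && !w || !x
= !x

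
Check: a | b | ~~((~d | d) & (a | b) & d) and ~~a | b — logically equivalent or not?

E1: a | b | ~~((~d | d) & (a | b) & d)
    = a | b | ~~((a | b) & d)   [complement / identity]
    = a | b | (a | b) & d   [double negation]
    = a | b   [absorption]
E2: ~~a | b
    = a | b   [double negation]
Both reduce to a | b, so they are equivalent.

Yes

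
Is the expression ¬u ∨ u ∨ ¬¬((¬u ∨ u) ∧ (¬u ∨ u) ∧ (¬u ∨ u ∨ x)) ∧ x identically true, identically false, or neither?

identically true

¬u ∨ u ∨ ¬¬((¬u ∨ u) ∧ (¬u ∨ u) ∧ (¬u ∨ u ∨ x)) ∧ x
= ¬u ∨ u ∨ ¬¬((¬u ∨ u) ∧ (¬u ∨ u ∨ x)) ∧ x   [idempotence]
= ¬u ∨ u ∨ (¬u ∨ u) ∧ (¬u ∨ u ∨ x) ∧ x   [double negation]
= ¬u ∨ u ∨ (¬u ∨ u) ∧ x   [absorption]
= ¬u ∨ u   [absorption]
= True   [complement]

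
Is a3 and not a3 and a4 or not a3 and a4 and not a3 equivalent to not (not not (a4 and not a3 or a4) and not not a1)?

E1: a3 and not a3 and a4 or not a3 and a4 and not a3
    = not a3 and a4   [distribution]
E2: not (not not (a4 and not a3 or a4) and not not a1)
    = not (not not a4 and not not a1)   [absorption]
    = not a4 or not a1   [De Morgan]
These differ: at a1=0, a3=1, a4=0, E1 = 0 but E2 = 1.

No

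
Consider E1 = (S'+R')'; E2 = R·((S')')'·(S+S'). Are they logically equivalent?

E1: (S'+R')'
    = S·R
E2: R·((S')')'·(S+S')
    = R·((S')')'
    = R·S'
These differ: at R=1, S=0, E1 = 0 but E2 = 1.

No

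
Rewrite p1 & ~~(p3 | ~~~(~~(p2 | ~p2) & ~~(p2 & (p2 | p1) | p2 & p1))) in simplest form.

p1 & ~~(p3 | ~~~(~~(p2 | ~p2) & ~~(p2 & (p2 | p1) | p2 & p1)))
= p1 & ~~(p3 | ~~~(~~(p2 | ~p2) & ~~(p2 | p2 & p1)))   — absorption
= p1 & ~~(p3 | ~~~(~~(p2 | ~p2) & ~~p2))   — absorption
= p1 & ~~(p3 | ~~(~(p2 | ~p2) | ~p2))   — De Morgan
= p1 & ~~(p3 | ~((p2 | ~p2) & p2))   — De Morgan
= p1 & ~~(p3 | ~p2)   — complement / identity
= p1 & (p3 | ~p2)   — double negation

p1 & (p3 | ~p2)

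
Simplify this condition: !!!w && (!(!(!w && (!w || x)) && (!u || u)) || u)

!!!w && (!(!(!w && (!w || x)) && (!u || u)) || u)
= !!!w && (!(!!w && (!u || u)) || u)   — absorption
= !!!w && (!!!w || u)   — complement / identity
= !!!w   — absorption
= !w   — double negation

!w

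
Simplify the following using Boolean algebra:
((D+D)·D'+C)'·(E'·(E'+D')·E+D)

C'·D

((D+D)·D'+C)'·(E'·(E'+D')·E+D)
= (D·D'+C)'·(E'·(E'+D')·E+D)   [idempotence]
= (D·D'+C)'·(E'·E+D)   [absorption]
= (D·D'+C)'·D   [complement / identity]
= C'·D   [complement / identity]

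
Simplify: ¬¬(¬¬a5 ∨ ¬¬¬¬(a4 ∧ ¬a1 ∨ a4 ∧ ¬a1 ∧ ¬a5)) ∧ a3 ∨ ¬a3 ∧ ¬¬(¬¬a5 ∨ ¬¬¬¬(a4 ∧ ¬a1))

¬¬(¬¬a5 ∨ ¬¬¬¬(a4 ∧ ¬a1 ∨ a4 ∧ ¬a1 ∧ ¬a5)) ∧ a3 ∨ ¬a3 ∧ ¬¬(¬¬a5 ∨ ¬¬¬¬(a4 ∧ ¬a1))
= ¬¬(¬¬a5 ∨ ¬¬¬¬(a4 ∧ ¬a1)) ∧ a3 ∨ ¬a3 ∧ ¬¬(¬¬a5 ∨ ¬¬¬¬(a4 ∧ ¬a1))   [absorption]
= ¬¬(¬¬a5 ∨ ¬¬¬¬(a4 ∧ ¬a1))   [distribution]
= ¬¬(¬¬a5 ∨ ¬¬(a4 ∧ ¬a1))   [double negation]
= ¬(¬a5 ∧ ¬(a4 ∧ ¬a1))   [De Morgan]
= a5 ∨ a4 ∧ ¬a1   [De Morgan]

a5 ∨ a4 ∧ ¬a1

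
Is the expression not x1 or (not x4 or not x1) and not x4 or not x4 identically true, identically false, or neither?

neither

not x1 or (not x4 or not x1) and not x4 or not x4
= not x1 or not x4 or not x4   — absorption
= not x1 or not x4   — idempotence
This depends on x1, x4, so it is not a constant.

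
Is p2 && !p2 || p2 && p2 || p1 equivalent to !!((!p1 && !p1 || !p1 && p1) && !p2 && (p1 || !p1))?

No

E1: p2 && !p2 || p2 && p2 || p1
    = p2 || p1   — distribution
E2: !!((!p1 && !p1 || !p1 && p1) && !p2 && (p1 || !p1))
    = !!(!p1 && !p2 && (p1 || !p1))   — distribution
    = !p1 && !p2 && (p1 || !p1)   — double negation
    = !p1 && !p2   — complement / identity
These differ: at p1=1, p2=1, E1 = 1 but E2 = 0.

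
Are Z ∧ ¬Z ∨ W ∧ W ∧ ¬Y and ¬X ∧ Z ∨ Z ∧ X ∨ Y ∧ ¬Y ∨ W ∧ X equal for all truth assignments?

E1: Z ∧ ¬Z ∨ W ∧ W ∧ ¬Y
    = W ∧ W ∧ ¬Y   (complement / identity)
    = W ∧ ¬Y   (idempotence)
E2: ¬X ∧ Z ∨ Z ∧ X ∨ Y ∧ ¬Y ∨ W ∧ X
    = ¬X ∧ Z ∨ Z ∧ X ∨ W ∧ X   (complement / identity)
    = Z ∨ W ∧ X   (distribution)
These differ: at W=0, X=1, Y=0, Z=1, E1 = 0 but E2 = 1.

No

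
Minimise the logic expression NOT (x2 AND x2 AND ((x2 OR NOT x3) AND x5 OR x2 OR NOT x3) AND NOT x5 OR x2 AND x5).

NOT x2

NOT (x2 AND x2 AND ((x2 OR NOT x3) AND x5 OR x2 OR NOT x3) AND NOT x5 OR x2 AND x5)
= NOT (x2 AND x2 AND (x2 OR NOT x3) AND NOT x5 OR x2 AND x5)
= NOT (x2 AND x2 AND NOT x5 OR x2 AND x5)
= NOT (x2 AND NOT x5 OR x2 AND x5)
= NOT x2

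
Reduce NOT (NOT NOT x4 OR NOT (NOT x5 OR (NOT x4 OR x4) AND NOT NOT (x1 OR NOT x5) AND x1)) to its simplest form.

NOT (NOT NOT x4 OR NOT (NOT x5 OR (NOT x4 OR x4) AND NOT NOT (x1 OR NOT x5) AND x1))
= NOT (NOT NOT x4 OR NOT (NOT x5 OR NOT NOT (x1 OR NOT x5) AND x1))
= NOT x4 AND (NOT x5 OR NOT NOT (x1 OR NOT x5) AND x1)
= NOT x4 AND (NOT x5 OR (x1 OR NOT x5) AND x1)
= NOT x4 AND (NOT x5 OR x1)

NOT x4 AND (NOT x5 OR x1)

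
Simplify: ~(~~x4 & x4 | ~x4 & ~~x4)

~x4

~(~~x4 & x4 | ~x4 & ~~x4)
= ~~~x4   [distribution]
= ~x4   [double negation]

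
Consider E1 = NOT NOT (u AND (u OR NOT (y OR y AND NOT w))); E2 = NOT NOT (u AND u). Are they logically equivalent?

Yes

E1: NOT NOT (u AND (u OR NOT (y OR y AND NOT w)))
    = NOT NOT (u AND (u OR NOT y))   [absorption]
    = NOT NOT u   [absorption]
    = u   [double negation]
E2: NOT NOT (u AND u)
    = NOT NOT u   [idempotence]
    = u   [double negation]
Both reduce to u, so they are equivalent.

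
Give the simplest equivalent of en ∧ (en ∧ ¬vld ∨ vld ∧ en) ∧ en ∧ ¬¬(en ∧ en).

en

en ∧ (en ∧ ¬vld ∨ vld ∧ en) ∧ en ∧ ¬¬(en ∧ en)
= en ∧ (en ∧ ¬vld ∨ vld ∧ en) ∧ en ∧ en ∧ en   — double negation
= en ∧ en ∧ en ∧ en ∧ en   — distribution
= en ∧ en ∧ en   — idempotence
= en ∧ en   — idempotence
= en   — idempotence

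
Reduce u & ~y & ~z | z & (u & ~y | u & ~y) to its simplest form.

u & ~y

u & ~y & ~z | z & (u & ~y | u & ~y)
= u & ~y & ~z | z & u & ~y
= u & ~y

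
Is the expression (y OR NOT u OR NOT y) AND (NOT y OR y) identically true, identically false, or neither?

identically true

(y OR NOT u OR NOT y) AND (NOT y OR y)
= (y OR NOT u) AND y OR NOT y
= y OR NOT y
= TRUE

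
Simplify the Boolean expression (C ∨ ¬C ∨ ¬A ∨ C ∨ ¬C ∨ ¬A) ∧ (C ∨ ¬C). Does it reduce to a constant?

(C ∨ ¬C ∨ ¬A ∨ C ∨ ¬C ∨ ¬A) ∧ (C ∨ ¬C)
= (C ∨ ¬C ∨ ¬A) ∧ (C ∨ ¬C)
= C ∨ ¬C
= True

True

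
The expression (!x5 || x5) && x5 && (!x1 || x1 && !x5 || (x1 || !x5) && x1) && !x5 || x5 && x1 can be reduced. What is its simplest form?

(!x5 || x5) && x5 && (!x1 || x1 && !x5 || (x1 || !x5) && x1) && !x5 || x5 && x1
= (!x5 || x5) && x5 && (!x1 || x1 && !x5 || x1) && !x5 || x5 && x1   — absorption
= x5 && (!x1 || x1 && !x5 || x1) && !x5 || x5 && x1   — complement / identity
= x5 && (!x1 || x1) && !x5 || x5 && x1   — absorption
= x5 && !x5 || x5 && x1   — complement / identity
= x5 && x1   — complement / identity

x5 && x1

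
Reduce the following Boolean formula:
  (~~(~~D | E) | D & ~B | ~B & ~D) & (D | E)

(~~(~~D | E) | D & ~B | ~B & ~D) & (D | E)
= (~~(~~D | E) | ~B) & (D | E)   (distribution)
= (~~(D | E) | ~B) & (D | E)   (double negation)
= (D | E | ~B) & (D | E)   (double negation)
= D | E   (absorption)

D | E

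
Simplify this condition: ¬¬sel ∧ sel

sel

¬¬sel ∧ sel
= sel ∧ sel   [double negation]
= sel   [idempotence]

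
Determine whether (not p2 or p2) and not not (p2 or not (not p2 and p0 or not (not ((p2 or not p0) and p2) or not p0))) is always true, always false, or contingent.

(not p2 or p2) and not not (p2 or not (not p2 and p0 or not (not ((p2 or not p0) and p2) or not p0)))
= not not (p2 or not (not p2 and p0 or not (not ((p2 or not p0) and p2) or not p0)))   — complement / identity
= not not (p2 or not (not p2 and p0 or not (not p2 or not p0)))   — absorption
= p2 or not (not p2 and p0 or not (not p2 or not p0))   — double negation
= p2 or not (not p2 and p0 or p2 and p0)   — De Morgan
= p2 or not p0   — distribution
This depends on p0, p2, so it is not a constant.

contingent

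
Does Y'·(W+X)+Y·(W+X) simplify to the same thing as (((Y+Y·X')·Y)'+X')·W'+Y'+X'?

No

E1: Y'·(W+X)+Y·(W+X)
    = W+X   (distribution)
E2: (((Y+Y·X')·Y)'+X')·W'+Y'+X'
    = ((Y·Y)'+X')·W'+Y'+X'   (absorption)
    = (Y'+X')·W'+Y'+X'   (idempotence)
    = Y'+X'   (absorption)
These differ: at W=0, X=0, Y=1, E1 = 0 but E2 = 1.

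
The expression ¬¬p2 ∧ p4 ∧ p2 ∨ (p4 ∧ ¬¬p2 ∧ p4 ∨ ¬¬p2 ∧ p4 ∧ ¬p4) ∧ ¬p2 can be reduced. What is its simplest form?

p2 ∧ p4

¬¬p2 ∧ p4 ∧ p2 ∨ (p4 ∧ ¬¬p2 ∧ p4 ∨ ¬¬p2 ∧ p4 ∧ ¬p4) ∧ ¬p2
= ¬¬p2 ∧ p4 ∧ p2 ∨ ¬¬p2 ∧ p4 ∧ ¬p2   — distribution
= ¬¬p2 ∧ p4   — distribution
= p2 ∧ p4   — double negation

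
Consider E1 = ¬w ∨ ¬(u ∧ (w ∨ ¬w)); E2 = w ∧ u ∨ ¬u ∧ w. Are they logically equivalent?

No

E1: ¬w ∨ ¬(u ∧ (w ∨ ¬w))
    = ¬w ∨ ¬u   (complement / identity)
E2: w ∧ u ∨ ¬u ∧ w
    = w   (distribution)
These differ: at u=1, w=0, E1 = 1 but E2 = 0.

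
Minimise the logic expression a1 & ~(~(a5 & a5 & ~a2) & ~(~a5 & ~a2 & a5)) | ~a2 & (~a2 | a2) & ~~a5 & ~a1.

a1 & ~(~(a5 & a5 & ~a2) & ~(~a5 & ~a2 & a5)) | ~a2 & (~a2 | a2) & ~~a5 & ~a1
= a1 & (a5 & a5 & ~a2 | ~a5 & ~a2 & a5) | ~a2 & (~a2 | a2) & ~~a5 & ~a1   [De Morgan]
= a1 & (a5 & ~a2 | ~a5 & ~a2) & a5 | ~a2 & (~a2 | a2) & ~~a5 & ~a1   [distribution]
= a1 & (a5 & ~a2 | ~a5 & ~a2) & a5 | ~a2 & (~a2 | a2) & a5 & ~a1   [double negation]
= a1 & ~a2 & a5 | ~a2 & (~a2 | a2) & a5 & ~a1   [distribution]
= a1 & ~a2 & a5 | ~a2 & a5 & ~a1   [complement / identity]
= ~a2 & a5   [distribution]

~a2 & a5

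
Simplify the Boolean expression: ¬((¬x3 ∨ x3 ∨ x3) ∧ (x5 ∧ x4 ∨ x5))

¬x5

¬((¬x3 ∨ x3 ∨ x3) ∧ (x5 ∧ x4 ∨ x5))
= ¬((¬x3 ∨ x3) ∧ (x5 ∧ x4 ∨ x5))   [idempotence]
= ¬((¬x3 ∨ x3) ∧ x5)   [absorption]
= ¬x5   [complement / identity]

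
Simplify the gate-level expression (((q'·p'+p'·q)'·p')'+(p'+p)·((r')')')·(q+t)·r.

(((q'·p'+p'·q)'·p')'+(p'+p)·((r')')')·(q+t)·r
= (((p')'·p')'+(p'+p)·((r')')')·(q+t)·r   (distribution)
= (p'+p+(p'+p)·((r')')')·(q+t)·r   (De Morgan)
= (p'+p+(p'+p)·r')·(q+t)·r   (double negation)
= (p'+p)·(q+t)·r   (absorption)
= (q+t)·r   (complement / identity)

(q+t)·r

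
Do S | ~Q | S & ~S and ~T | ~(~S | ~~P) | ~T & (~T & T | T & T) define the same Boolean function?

No

E1: S | ~Q | S & ~S
    = S | ~Q   — complement / identity
E2: ~T | ~(~S | ~~P) | ~T & (~T & T | T & T)
    = ~T | ~(~S | ~~P) | ~T & T   — distribution
    = ~T | S & ~P | ~T & T   — De Morgan
    = ~T | S & ~P   — complement / identity
These differ: at P=0, Q=1, S=0, T=0, E1 = 0 but E2 = 1.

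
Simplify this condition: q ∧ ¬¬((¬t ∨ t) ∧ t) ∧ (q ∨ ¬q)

q ∧ ¬¬((¬t ∨ t) ∧ t) ∧ (q ∨ ¬q)
= q ∧ ¬¬t ∧ (q ∨ ¬q)   (complement / identity)
= q ∧ t ∧ (q ∨ ¬q)   (double negation)
= q ∧ t   (complement / identity)

q ∧ t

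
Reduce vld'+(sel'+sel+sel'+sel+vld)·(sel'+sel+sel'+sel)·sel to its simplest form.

vld'+(sel'+sel+sel'+sel+vld)·(sel'+sel+sel'+sel)·sel
= vld'+(sel'+sel+sel'+sel)·sel   [absorption]
= vld'+(sel'+sel)·sel   [idempotence]
= vld'+sel   [complement / identity]

vld'+sel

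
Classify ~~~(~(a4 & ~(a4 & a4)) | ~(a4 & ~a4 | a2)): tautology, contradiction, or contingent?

contradiction

~~~(~(a4 & ~(a4 & a4)) | ~(a4 & ~a4 | a2))
= ~~(a4 & ~(a4 & a4) & (a4 & ~a4 | a2))
= a4 & ~(a4 & a4) & (a4 & ~a4 | a2)
= a4 & ~a4 & (a4 & ~a4 | a2)
= a4 & ~a4
= 0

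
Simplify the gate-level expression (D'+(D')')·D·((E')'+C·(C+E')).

D·(E+C)

(D'+(D')')·D·((E')'+C·(C+E'))
= (D'+(D')')·D·((E')'+C)
= (D'+(D')')·D·(E+C)
= (D'+D)·D·(E+C)
= D·(E+C)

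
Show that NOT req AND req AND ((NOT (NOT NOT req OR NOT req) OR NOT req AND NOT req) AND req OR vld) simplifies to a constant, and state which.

FALSE

NOT req AND req AND ((NOT (NOT NOT req OR NOT req) OR NOT req AND NOT req) AND req OR vld)
= NOT req AND req AND ((NOT req AND req OR NOT req AND NOT req) AND req OR vld)   [De Morgan]
= NOT req AND req AND (NOT req AND req OR vld)   [distribution]
= NOT req AND req   [absorption]
= FALSE   [complement]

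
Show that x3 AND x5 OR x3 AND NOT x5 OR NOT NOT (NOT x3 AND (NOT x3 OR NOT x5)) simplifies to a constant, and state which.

x3 AND x5 OR x3 AND NOT x5 OR NOT NOT (NOT x3 AND (NOT x3 OR NOT x5))
= x3 AND x5 OR x3 AND NOT x5 OR NOT x3 AND (NOT x3 OR NOT x5)   — double negation
= x3 AND x5 OR x3 AND NOT x5 OR NOT x3   — absorption
= x3 OR NOT x3   — distribution
= TRUE   — complement

TRUE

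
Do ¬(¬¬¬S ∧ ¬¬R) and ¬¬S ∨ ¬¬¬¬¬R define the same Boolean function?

E1: ¬(¬¬¬S ∧ ¬¬R)
    = ¬(¬S ∧ ¬¬R)   — double negation
    = S ∨ ¬R   — De Morgan
E2: ¬¬S ∨ ¬¬¬¬¬R
    = ¬¬S ∨ ¬¬¬R   — double negation
    = S ∨ ¬¬¬R   — double negation
    = S ∨ ¬R   — double negation
Both reduce to S ∨ ¬R, so they are equivalent.

Yes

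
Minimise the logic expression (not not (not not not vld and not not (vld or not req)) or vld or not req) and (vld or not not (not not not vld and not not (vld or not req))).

(not not (not not not vld and not not (vld or not req)) or vld or not req) and (vld or not not (not not not vld and not not (vld or not req)))
= not not (not not not vld and not not (vld or not req)) or (vld or not req) and vld   — distribution
= not (not not vld or not (vld or not req)) or (vld or not req) and vld   — De Morgan
= not vld and (vld or not req) or (vld or not req) and vld   — De Morgan
= vld or not req   — distribution

vld or not req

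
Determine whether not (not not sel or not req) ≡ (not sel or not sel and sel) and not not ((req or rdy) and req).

E1: not (not not sel or not req)
    = not sel and req   — De Morgan
E2: (not sel or not sel and sel) and not not ((req or rdy) and req)
    = not sel and not not ((req or rdy) and req)   — complement / identity
    = not sel and not not req   — absorption
    = not sel and req   — double negation
Both reduce to not sel and req, so they are equivalent.

Yes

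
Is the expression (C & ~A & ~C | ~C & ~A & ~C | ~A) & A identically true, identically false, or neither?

identically false

(C & ~A & ~C | ~C & ~A & ~C | ~A) & A
= (~A & ~C | ~A) & A   — distribution
= ~A & A   — absorption
= 0   — complement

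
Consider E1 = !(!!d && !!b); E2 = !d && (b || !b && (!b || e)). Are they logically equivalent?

E1: !(!!d && !!b)
    = !d || !b   [De Morgan]
E2: !d && (b || !b && (!b || e))
    = !d && (b || !b)   [absorption]
    = !d   [complement / identity]
These differ: at b=0, d=1, e=0, E1 = 1 but E2 = 0.

No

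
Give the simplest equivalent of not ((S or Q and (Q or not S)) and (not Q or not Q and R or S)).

not S

not ((S or Q and (Q or not S)) and (not Q or not Q and R or S))
= not ((S or Q) and (not Q or not Q and R or S))   [absorption]
= not ((S or Q) and (not Q or S))   [absorption]
= not (Q and not Q or S)   [distribution]
= not S   [complement / identity]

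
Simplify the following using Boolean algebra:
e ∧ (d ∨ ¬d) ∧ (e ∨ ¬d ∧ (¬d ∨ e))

e ∧ (d ∨ ¬d) ∧ (e ∨ ¬d ∧ (¬d ∨ e))
= e ∧ (e ∨ ¬d ∧ (¬d ∨ e))   — complement / identity
= e ∧ (e ∨ ¬d)   — absorption
= e   — absorption

e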